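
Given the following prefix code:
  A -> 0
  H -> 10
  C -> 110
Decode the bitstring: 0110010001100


Decoding step by step:
Bits 0 -> A
Bits 110 -> C
Bits 0 -> A
Bits 10 -> H
Bits 0 -> A
Bits 0 -> A
Bits 110 -> C
Bits 0 -> A


Decoded message: ACAHAACA


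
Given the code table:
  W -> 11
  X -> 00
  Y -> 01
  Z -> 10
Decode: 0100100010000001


Decoding:
01 -> Y
00 -> X
10 -> Z
00 -> X
10 -> Z
00 -> X
00 -> X
01 -> Y


Result: YXZXZXXY


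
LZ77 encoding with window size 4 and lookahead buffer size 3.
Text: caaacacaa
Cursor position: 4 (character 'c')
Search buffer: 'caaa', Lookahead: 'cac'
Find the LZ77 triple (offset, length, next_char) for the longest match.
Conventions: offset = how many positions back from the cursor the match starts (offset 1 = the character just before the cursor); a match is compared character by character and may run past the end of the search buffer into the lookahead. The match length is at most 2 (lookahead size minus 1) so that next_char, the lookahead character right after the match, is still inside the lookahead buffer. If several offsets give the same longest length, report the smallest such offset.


Try each offset into the search buffer:
  offset=1 (pos 3, char 'a'): match length 0
  offset=2 (pos 2, char 'a'): match length 0
  offset=3 (pos 1, char 'a'): match length 0
  offset=4 (pos 0, char 'c'): match length 2
Longest match has length 2 at offset 4.
next_char = character at position 4 + 2 = 6 -> 'c'

Best match: offset=4, length=2 (matching 'ca' starting at position 0)
LZ77 triple: (4, 2, 'c')


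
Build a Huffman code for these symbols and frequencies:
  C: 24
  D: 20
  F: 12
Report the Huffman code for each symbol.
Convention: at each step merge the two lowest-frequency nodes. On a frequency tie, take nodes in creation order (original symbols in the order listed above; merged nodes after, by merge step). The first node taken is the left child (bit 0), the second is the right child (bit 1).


Huffman tree construction:
Step 1: Merge F(12) + D(20) = 32
Step 2: Merge C(24) + (F+D)(32) = 56
Read each symbol's code off the tree from the root (left child = 0, right child = 1).

Codes:
  C: 0 (length 1)
  D: 11 (length 2)
  F: 10 (length 2)
Average code length: 88/56 = 1.5714 bits/symbol


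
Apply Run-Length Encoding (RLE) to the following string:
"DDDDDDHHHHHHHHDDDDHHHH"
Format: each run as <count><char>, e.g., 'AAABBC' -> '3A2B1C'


Scanning runs left to right:
  i=0: run of 'D' x 6 -> '6D'
  i=6: run of 'H' x 8 -> '8H'
  i=14: run of 'D' x 4 -> '4D'
  i=18: run of 'H' x 4 -> '4H'

RLE = 6D8H4D4H


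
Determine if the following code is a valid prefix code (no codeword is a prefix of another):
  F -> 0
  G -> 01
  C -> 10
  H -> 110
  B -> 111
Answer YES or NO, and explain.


Checking each pair (does one codeword prefix another?):
  F='0' vs G='01': prefix -- VIOLATION

NO -- this is NOT a valid prefix code. F (0) is a prefix of G (01).


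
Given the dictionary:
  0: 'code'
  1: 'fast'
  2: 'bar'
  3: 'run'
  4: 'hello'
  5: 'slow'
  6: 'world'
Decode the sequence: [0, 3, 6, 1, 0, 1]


Look up each index in the dictionary:
  0 -> 'code'
  3 -> 'run'
  6 -> 'world'
  1 -> 'fast'
  0 -> 'code'
  1 -> 'fast'

Decoded: "code run world fast code fast"


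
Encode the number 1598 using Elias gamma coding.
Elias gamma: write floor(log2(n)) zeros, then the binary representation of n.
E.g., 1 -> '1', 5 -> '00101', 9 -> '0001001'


num_bits = floor(log2(1598)) + 1 = 11
leading_zeros = num_bits - 1 = 10
binary(1598) = 11000111110

Elias gamma(1598) = '0000000000' + '11000111110' = 000000000011000111110 (21 bits)


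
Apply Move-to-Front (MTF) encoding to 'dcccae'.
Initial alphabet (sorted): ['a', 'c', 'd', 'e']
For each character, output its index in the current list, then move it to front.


MTF encoding:
'd': index 2 in ['a', 'c', 'd', 'e'] -> ['d', 'a', 'c', 'e']
'c': index 2 in ['d', 'a', 'c', 'e'] -> ['c', 'd', 'a', 'e']
'c': index 0 in ['c', 'd', 'a', 'e'] -> ['c', 'd', 'a', 'e']
'c': index 0 in ['c', 'd', 'a', 'e'] -> ['c', 'd', 'a', 'e']
'a': index 2 in ['c', 'd', 'a', 'e'] -> ['a', 'c', 'd', 'e']
'e': index 3 in ['a', 'c', 'd', 'e'] -> ['e', 'a', 'c', 'd']


Output: [2, 2, 0, 0, 2, 3]


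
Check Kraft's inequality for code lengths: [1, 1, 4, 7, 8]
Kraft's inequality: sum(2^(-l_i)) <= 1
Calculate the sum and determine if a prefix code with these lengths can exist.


Sum = 2^(-1) + 2^(-1) + 2^(-4) + 2^(-7) + 2^(-8)
    = 0.5 + 0.5 + 0.0625 + 0.0078125 + 0.00390625
    = 275/256 = 1.07421875
Since 1.07421875 > 1, Kraft's inequality is NOT satisfied.
A prefix code with these lengths CANNOT exist.

Kraft sum = 1.07421875. Not satisfied.


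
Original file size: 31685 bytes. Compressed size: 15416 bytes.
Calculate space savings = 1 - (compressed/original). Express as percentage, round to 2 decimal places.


ratio = compressed/original = 15416/31685 = 0.486539
savings = 1 - ratio = 1 - 0.486539 = 0.513461
as a percentage: 0.513461 * 100 = 51.35%

Space savings = 1 - 15416/31685 = 51.35%


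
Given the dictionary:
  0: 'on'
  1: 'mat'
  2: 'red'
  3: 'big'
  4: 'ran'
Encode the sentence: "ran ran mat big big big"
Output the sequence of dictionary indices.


Look up each word in the dictionary:
  'ran' -> 4
  'ran' -> 4
  'mat' -> 1
  'big' -> 3
  'big' -> 3
  'big' -> 3

Encoded: [4, 4, 1, 3, 3, 3]


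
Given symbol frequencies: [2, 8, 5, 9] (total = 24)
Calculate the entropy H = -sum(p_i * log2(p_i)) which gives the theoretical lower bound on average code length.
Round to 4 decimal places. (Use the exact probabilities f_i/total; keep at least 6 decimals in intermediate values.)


Per-symbol terms -p_i * log2(p_i) with p_i = f_i/24:
  p = 2/24 = 0.083333: log2(p) = -3.584963, -p*log2(p) = 0.298747
  p = 8/24 = 0.333333: log2(p) = -1.584963, -p*log2(p) = 0.528321
  p = 5/24 = 0.208333: log2(p) = -2.263034, -p*log2(p) = 0.471466
  p = 9/24 = 0.375000: log2(p) = -1.415037, -p*log2(p) = 0.530639
H = 0.298747 + 0.528321 + 0.471466 + 0.530639 = 1.829173

H = 1.8292 bits/symbol


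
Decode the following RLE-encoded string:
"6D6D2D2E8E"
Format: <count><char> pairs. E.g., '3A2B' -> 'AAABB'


Expanding each <count><char> pair:
  6D -> 'DDDDDD'
  6D -> 'DDDDDD'
  2D -> 'DD'
  2E -> 'EE'
  8E -> 'EEEEEEEE'

Decoded = DDDDDDDDDDDDDDEEEEEEEEEE


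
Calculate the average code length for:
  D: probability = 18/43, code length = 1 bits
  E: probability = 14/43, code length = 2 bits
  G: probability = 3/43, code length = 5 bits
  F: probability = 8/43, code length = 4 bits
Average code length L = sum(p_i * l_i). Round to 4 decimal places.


Weighted contributions p_i * l_i:
  D: (18/43) * 1 = 18/43
  E: (14/43) * 2 = 28/43
  G: (3/43) * 5 = 15/43
  F: (8/43) * 4 = 32/43
Sum = (18 + 28 + 15 + 32)/43 = 93/43

L = 93/43 = 2.1628 bits/symbol


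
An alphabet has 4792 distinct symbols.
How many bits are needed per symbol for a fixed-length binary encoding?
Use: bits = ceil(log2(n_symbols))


log2(4792) = 12.2264
Bracket: 2^12 = 4096 < 4792 <= 2^13 = 8192
So ceil(log2(4792)) = 13

bits = ceil(log2(4792)) = ceil(12.2264) = 13 bits


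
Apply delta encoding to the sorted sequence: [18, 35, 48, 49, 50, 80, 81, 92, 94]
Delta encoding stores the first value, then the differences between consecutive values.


First value: 18
Deltas:
  35 - 18 = 17
  48 - 35 = 13
  49 - 48 = 1
  50 - 49 = 1
  80 - 50 = 30
  81 - 80 = 1
  92 - 81 = 11
  94 - 92 = 2


Delta encoded: [18, 17, 13, 1, 1, 30, 1, 11, 2]


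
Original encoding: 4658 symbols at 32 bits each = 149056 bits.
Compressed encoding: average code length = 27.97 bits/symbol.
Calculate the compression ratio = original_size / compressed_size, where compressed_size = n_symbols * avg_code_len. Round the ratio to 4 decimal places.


original_size = n_symbols * orig_bits = 4658 * 32 = 149056 bits
compressed_size = n_symbols * avg_code_len = 4658 * 27.97 = 130284.26 bits
ratio = original_size / compressed_size = 149056 / 130284.26 = 1.1441

Compression ratio = 1.1441


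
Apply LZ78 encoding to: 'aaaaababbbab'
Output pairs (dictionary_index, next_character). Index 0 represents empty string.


LZ78 encoding steps:
Dictionary: {0: ''}
Step 1: w='' (idx 0), next='a' -> output (0, 'a'), add 'a' as idx 1
Step 2: w='a' (idx 1), next='a' -> output (1, 'a'), add 'aa' as idx 2
Step 3: w='aa' (idx 2), next='b' -> output (2, 'b'), add 'aab' as idx 3
Step 4: w='a' (idx 1), next='b' -> output (1, 'b'), add 'ab' as idx 4
Step 5: w='' (idx 0), next='b' -> output (0, 'b'), add 'b' as idx 5
Step 6: w='b' (idx 5), next='a' -> output (5, 'a'), add 'ba' as idx 6
Step 7: w='b' (idx 5), end of input -> output (5, '')


Encoded: [(0, 'a'), (1, 'a'), (2, 'b'), (1, 'b'), (0, 'b'), (5, 'a'), (5, '')]


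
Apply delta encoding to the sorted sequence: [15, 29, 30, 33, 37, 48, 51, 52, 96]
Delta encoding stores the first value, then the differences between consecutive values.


First value: 15
Deltas:
  29 - 15 = 14
  30 - 29 = 1
  33 - 30 = 3
  37 - 33 = 4
  48 - 37 = 11
  51 - 48 = 3
  52 - 51 = 1
  96 - 52 = 44


Delta encoded: [15, 14, 1, 3, 4, 11, 3, 1, 44]


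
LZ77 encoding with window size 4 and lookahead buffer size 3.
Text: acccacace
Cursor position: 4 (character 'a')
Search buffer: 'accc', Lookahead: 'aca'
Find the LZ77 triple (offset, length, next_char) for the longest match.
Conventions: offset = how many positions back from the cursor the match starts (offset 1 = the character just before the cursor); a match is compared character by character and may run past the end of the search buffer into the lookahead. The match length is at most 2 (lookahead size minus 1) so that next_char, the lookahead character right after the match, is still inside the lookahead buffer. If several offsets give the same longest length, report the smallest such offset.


Try each offset into the search buffer:
  offset=1 (pos 3, char 'c'): match length 0
  offset=2 (pos 2, char 'c'): match length 0
  offset=3 (pos 1, char 'c'): match length 0
  offset=4 (pos 0, char 'a'): match length 2
Longest match has length 2 at offset 4.
next_char = character at position 4 + 2 = 6 -> 'a'

Best match: offset=4, length=2 (matching 'ac' starting at position 0)
LZ77 triple: (4, 2, 'a')


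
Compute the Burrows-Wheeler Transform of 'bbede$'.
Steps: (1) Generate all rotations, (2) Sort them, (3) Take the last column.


Rotations (sorted):
  0: $bbede -> last char: e
  1: bbede$ -> last char: $
  2: bede$b -> last char: b
  3: de$bbe -> last char: e
  4: e$bbed -> last char: d
  5: ede$bb -> last char: b


BWT = e$bedb


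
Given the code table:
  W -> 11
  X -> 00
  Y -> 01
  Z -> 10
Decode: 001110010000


Decoding:
00 -> X
11 -> W
10 -> Z
01 -> Y
00 -> X
00 -> X


Result: XWZYXX


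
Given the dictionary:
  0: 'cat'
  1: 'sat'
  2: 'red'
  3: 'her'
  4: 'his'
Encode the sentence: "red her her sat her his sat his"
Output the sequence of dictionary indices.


Look up each word in the dictionary:
  'red' -> 2
  'her' -> 3
  'her' -> 3
  'sat' -> 1
  'her' -> 3
  'his' -> 4
  'sat' -> 1
  'his' -> 4

Encoded: [2, 3, 3, 1, 3, 4, 1, 4]


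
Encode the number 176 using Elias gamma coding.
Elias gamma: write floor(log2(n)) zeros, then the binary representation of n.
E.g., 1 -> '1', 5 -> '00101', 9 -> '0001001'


num_bits = floor(log2(176)) + 1 = 8
leading_zeros = num_bits - 1 = 7
binary(176) = 10110000

Elias gamma(176) = '0000000' + '10110000' = 000000010110000 (15 bits)


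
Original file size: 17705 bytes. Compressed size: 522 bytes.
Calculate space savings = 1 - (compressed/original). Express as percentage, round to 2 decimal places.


ratio = compressed/original = 522/17705 = 0.029483
savings = 1 - ratio = 1 - 0.029483 = 0.970517
as a percentage: 0.970517 * 100 = 97.05%

Space savings = 1 - 522/17705 = 97.05%


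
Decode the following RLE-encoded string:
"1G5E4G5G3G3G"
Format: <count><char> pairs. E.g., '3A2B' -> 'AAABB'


Expanding each <count><char> pair:
  1G -> 'G'
  5E -> 'EEEEE'
  4G -> 'GGGG'
  5G -> 'GGGGG'
  3G -> 'GGG'
  3G -> 'GGG'

Decoded = GEEEEEGGGGGGGGGGGGGGG


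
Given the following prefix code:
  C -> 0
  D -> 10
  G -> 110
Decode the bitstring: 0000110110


Decoding step by step:
Bits 0 -> C
Bits 0 -> C
Bits 0 -> C
Bits 0 -> C
Bits 110 -> G
Bits 110 -> G


Decoded message: CCCCGG


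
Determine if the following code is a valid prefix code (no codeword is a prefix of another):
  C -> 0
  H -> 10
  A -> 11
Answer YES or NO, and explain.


Checking each pair (does one codeword prefix another?):
  C='0' vs H='10': no prefix
  C='0' vs A='11': no prefix
  H='10' vs C='0': no prefix
  H='10' vs A='11': no prefix
  A='11' vs C='0': no prefix
  A='11' vs H='10': no prefix
No violation found over all pairs.

YES -- this is a valid prefix code. No codeword is a prefix of any other codeword.


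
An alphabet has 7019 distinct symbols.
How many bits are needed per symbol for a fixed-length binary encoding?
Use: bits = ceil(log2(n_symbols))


log2(7019) = 12.777
Bracket: 2^12 = 4096 < 7019 <= 2^13 = 8192
So ceil(log2(7019)) = 13

bits = ceil(log2(7019)) = ceil(12.777) = 13 bits


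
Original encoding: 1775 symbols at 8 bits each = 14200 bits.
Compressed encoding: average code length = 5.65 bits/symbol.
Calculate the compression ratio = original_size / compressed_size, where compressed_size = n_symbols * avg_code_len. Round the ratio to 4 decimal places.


original_size = n_symbols * orig_bits = 1775 * 8 = 14200 bits
compressed_size = n_symbols * avg_code_len = 1775 * 5.65 = 10028.75 bits
ratio = original_size / compressed_size = 14200 / 10028.75 = 1.4159

Compression ratio = 1.4159


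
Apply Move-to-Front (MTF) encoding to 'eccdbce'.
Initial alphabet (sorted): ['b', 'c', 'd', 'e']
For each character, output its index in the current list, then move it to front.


MTF encoding:
'e': index 3 in ['b', 'c', 'd', 'e'] -> ['e', 'b', 'c', 'd']
'c': index 2 in ['e', 'b', 'c', 'd'] -> ['c', 'e', 'b', 'd']
'c': index 0 in ['c', 'e', 'b', 'd'] -> ['c', 'e', 'b', 'd']
'd': index 3 in ['c', 'e', 'b', 'd'] -> ['d', 'c', 'e', 'b']
'b': index 3 in ['d', 'c', 'e', 'b'] -> ['b', 'd', 'c', 'e']
'c': index 2 in ['b', 'd', 'c', 'e'] -> ['c', 'b', 'd', 'e']
'e': index 3 in ['c', 'b', 'd', 'e'] -> ['e', 'c', 'b', 'd']


Output: [3, 2, 0, 3, 3, 2, 3]


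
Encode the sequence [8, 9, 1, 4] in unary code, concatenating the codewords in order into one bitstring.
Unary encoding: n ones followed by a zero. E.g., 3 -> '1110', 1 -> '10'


Encode each number as n ones followed by a terminating 0:
  8 -> 111111110 (9 bits)
  9 -> 1111111110 (10 bits)
  1 -> 10 (2 bits)
  4 -> 11110 (5 bits)
Total length = 9 + 10 + 2 + 5 = 26 bits.

Unary([8, 9, 1, 4]) = 11111111011111111101011110 (26 bits)


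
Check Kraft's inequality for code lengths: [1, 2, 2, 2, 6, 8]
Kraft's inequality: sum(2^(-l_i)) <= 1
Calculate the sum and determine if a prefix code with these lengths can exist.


Sum = 2^(-1) + 2^(-2) + 2^(-2) + 2^(-2) + 2^(-6) + 2^(-8)
    = 0.5 + 0.25 + 0.25 + 0.25 + 0.015625 + 0.00390625
    = 325/256 = 1.26953125
Since 1.26953125 > 1, Kraft's inequality is NOT satisfied.
A prefix code with these lengths CANNOT exist.

Kraft sum = 1.26953125. Not satisfied.


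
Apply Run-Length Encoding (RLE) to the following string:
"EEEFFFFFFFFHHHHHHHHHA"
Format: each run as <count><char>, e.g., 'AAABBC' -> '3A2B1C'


Scanning runs left to right:
  i=0: run of 'E' x 3 -> '3E'
  i=3: run of 'F' x 8 -> '8F'
  i=11: run of 'H' x 9 -> '9H'
  i=20: run of 'A' x 1 -> '1A'

RLE = 3E8F9H1A


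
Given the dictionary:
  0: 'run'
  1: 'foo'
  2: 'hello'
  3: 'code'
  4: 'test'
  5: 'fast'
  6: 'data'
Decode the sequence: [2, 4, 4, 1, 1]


Look up each index in the dictionary:
  2 -> 'hello'
  4 -> 'test'
  4 -> 'test'
  1 -> 'foo'
  1 -> 'foo'

Decoded: "hello test test foo foo"


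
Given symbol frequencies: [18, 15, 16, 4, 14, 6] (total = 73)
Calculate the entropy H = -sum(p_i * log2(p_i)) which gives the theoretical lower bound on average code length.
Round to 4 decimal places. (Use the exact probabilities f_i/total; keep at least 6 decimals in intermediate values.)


Per-symbol terms -p_i * log2(p_i) with p_i = f_i/73:
  p = 18/73 = 0.246575: log2(p) = -2.019900, -p*log2(p) = 0.498057
  p = 15/73 = 0.205479: log2(p) = -2.282934, -p*log2(p) = 0.469096
  p = 16/73 = 0.219178: log2(p) = -2.189825, -p*log2(p) = 0.479962
  p = 4/73 = 0.054795: log2(p) = -4.189825, -p*log2(p) = 0.229579
  p = 14/73 = 0.191781: log2(p) = -2.382470, -p*log2(p) = 0.456912
  p = 6/73 = 0.082192: log2(p) = -3.604862, -p*log2(p) = 0.296290
H = 0.498057 + 0.469096 + 0.479962 + 0.229579 + 0.456912 + 0.296290 = 2.429896

H = 2.4299 bits/symbol


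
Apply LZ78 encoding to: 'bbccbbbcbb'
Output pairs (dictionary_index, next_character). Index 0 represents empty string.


LZ78 encoding steps:
Dictionary: {0: ''}
Step 1: w='' (idx 0), next='b' -> output (0, 'b'), add 'b' as idx 1
Step 2: w='b' (idx 1), next='c' -> output (1, 'c'), add 'bc' as idx 2
Step 3: w='' (idx 0), next='c' -> output (0, 'c'), add 'c' as idx 3
Step 4: w='b' (idx 1), next='b' -> output (1, 'b'), add 'bb' as idx 4
Step 5: w='bc' (idx 2), next='b' -> output (2, 'b'), add 'bcb' as idx 5
Step 6: w='b' (idx 1), end of input -> output (1, '')


Encoded: [(0, 'b'), (1, 'c'), (0, 'c'), (1, 'b'), (2, 'b'), (1, '')]


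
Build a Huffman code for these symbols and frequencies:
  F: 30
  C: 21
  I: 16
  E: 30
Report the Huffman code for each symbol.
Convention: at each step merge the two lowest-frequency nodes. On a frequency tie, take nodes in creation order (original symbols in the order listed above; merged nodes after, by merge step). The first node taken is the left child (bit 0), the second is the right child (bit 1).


Huffman tree construction:
Step 1: Merge I(16) + C(21) = 37
Step 2: Merge F(30) + E(30) = 60
Step 3: Merge (I+C)(37) + (F+E)(60) = 97
Read each symbol's code off the tree from the root (left child = 0, right child = 1).

Codes:
  F: 10 (length 2)
  C: 01 (length 2)
  I: 00 (length 2)
  E: 11 (length 2)
Average code length: 194/97 = 2.0000 bits/symbol


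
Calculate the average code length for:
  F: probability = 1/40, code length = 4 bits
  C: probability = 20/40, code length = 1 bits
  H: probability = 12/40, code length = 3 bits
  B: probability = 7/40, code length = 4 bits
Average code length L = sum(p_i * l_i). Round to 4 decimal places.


Weighted contributions p_i * l_i:
  F: (1/40) * 4 = 4/40
  C: (20/40) * 1 = 20/40
  H: (12/40) * 3 = 36/40
  B: (7/40) * 4 = 28/40
Sum = (4 + 20 + 36 + 28)/40 = 88/40

L = 88/40 = 2.2000 bits/symbol


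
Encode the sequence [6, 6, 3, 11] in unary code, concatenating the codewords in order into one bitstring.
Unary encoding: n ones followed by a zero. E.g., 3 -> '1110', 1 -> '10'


Encode each number as n ones followed by a terminating 0:
  6 -> 1111110 (7 bits)
  6 -> 1111110 (7 bits)
  3 -> 1110 (4 bits)
  11 -> 111111111110 (12 bits)
Total length = 7 + 7 + 4 + 12 = 30 bits.

Unary([6, 6, 3, 11]) = 111111011111101110111111111110 (30 bits)


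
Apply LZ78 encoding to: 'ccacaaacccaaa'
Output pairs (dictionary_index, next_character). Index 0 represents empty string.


LZ78 encoding steps:
Dictionary: {0: ''}
Step 1: w='' (idx 0), next='c' -> output (0, 'c'), add 'c' as idx 1
Step 2: w='c' (idx 1), next='a' -> output (1, 'a'), add 'ca' as idx 2
Step 3: w='ca' (idx 2), next='a' -> output (2, 'a'), add 'caa' as idx 3
Step 4: w='' (idx 0), next='a' -> output (0, 'a'), add 'a' as idx 4
Step 5: w='c' (idx 1), next='c' -> output (1, 'c'), add 'cc' as idx 5
Step 6: w='caa' (idx 3), next='a' -> output (3, 'a'), add 'caaa' as idx 6


Encoded: [(0, 'c'), (1, 'a'), (2, 'a'), (0, 'a'), (1, 'c'), (3, 'a')]


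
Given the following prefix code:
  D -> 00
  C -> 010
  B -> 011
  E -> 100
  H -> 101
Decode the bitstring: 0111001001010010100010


Decoding step by step:
Bits 011 -> B
Bits 100 -> E
Bits 100 -> E
Bits 101 -> H
Bits 00 -> D
Bits 101 -> H
Bits 00 -> D
Bits 010 -> C


Decoded message: BEEHDHDC


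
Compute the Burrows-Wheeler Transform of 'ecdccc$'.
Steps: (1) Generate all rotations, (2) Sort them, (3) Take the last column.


Rotations (sorted):
  0: $ecdccc -> last char: c
  1: c$ecdcc -> last char: c
  2: cc$ecdc -> last char: c
  3: ccc$ecd -> last char: d
  4: cdccc$e -> last char: e
  5: dccc$ec -> last char: c
  6: ecdccc$ -> last char: $


BWT = cccdec$


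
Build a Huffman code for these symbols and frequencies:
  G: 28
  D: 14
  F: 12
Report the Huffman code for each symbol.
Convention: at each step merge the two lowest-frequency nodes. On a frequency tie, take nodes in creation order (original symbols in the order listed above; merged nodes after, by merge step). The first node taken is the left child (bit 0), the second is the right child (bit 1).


Huffman tree construction:
Step 1: Merge F(12) + D(14) = 26
Step 2: Merge (F+D)(26) + G(28) = 54
Read each symbol's code off the tree from the root (left child = 0, right child = 1).

Codes:
  G: 1 (length 1)
  D: 01 (length 2)
  F: 00 (length 2)
Average code length: 80/54 = 1.4815 bits/symbol


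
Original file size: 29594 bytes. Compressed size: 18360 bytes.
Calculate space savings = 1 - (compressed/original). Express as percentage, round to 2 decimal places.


ratio = compressed/original = 18360/29594 = 0.620396
savings = 1 - ratio = 1 - 0.620396 = 0.379604
as a percentage: 0.379604 * 100 = 37.96%

Space savings = 1 - 18360/29594 = 37.96%


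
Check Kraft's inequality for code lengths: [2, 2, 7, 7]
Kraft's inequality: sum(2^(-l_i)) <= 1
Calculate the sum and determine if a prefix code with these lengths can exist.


Sum = 2^(-2) + 2^(-2) + 2^(-7) + 2^(-7)
    = 0.25 + 0.25 + 0.0078125 + 0.0078125
    = 66/128 = 0.515625
Since 0.515625 <= 1, Kraft's inequality IS satisfied.
A prefix code with these lengths CAN exist.

Kraft sum = 0.515625. Satisfied.


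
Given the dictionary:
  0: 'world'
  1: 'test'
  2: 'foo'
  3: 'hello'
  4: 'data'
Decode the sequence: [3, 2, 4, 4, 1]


Look up each index in the dictionary:
  3 -> 'hello'
  2 -> 'foo'
  4 -> 'data'
  4 -> 'data'
  1 -> 'test'

Decoded: "hello foo data data test"


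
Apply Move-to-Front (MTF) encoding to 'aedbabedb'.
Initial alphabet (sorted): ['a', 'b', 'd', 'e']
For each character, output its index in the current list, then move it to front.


MTF encoding:
'a': index 0 in ['a', 'b', 'd', 'e'] -> ['a', 'b', 'd', 'e']
'e': index 3 in ['a', 'b', 'd', 'e'] -> ['e', 'a', 'b', 'd']
'd': index 3 in ['e', 'a', 'b', 'd'] -> ['d', 'e', 'a', 'b']
'b': index 3 in ['d', 'e', 'a', 'b'] -> ['b', 'd', 'e', 'a']
'a': index 3 in ['b', 'd', 'e', 'a'] -> ['a', 'b', 'd', 'e']
'b': index 1 in ['a', 'b', 'd', 'e'] -> ['b', 'a', 'd', 'e']
'e': index 3 in ['b', 'a', 'd', 'e'] -> ['e', 'b', 'a', 'd']
'd': index 3 in ['e', 'b', 'a', 'd'] -> ['d', 'e', 'b', 'a']
'b': index 2 in ['d', 'e', 'b', 'a'] -> ['b', 'd', 'e', 'a']


Output: [0, 3, 3, 3, 3, 1, 3, 3, 2]


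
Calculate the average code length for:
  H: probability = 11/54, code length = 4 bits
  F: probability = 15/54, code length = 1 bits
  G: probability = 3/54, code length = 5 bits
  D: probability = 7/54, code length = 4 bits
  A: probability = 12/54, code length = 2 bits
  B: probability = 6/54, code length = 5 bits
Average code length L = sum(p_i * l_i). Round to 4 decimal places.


Weighted contributions p_i * l_i:
  H: (11/54) * 4 = 44/54
  F: (15/54) * 1 = 15/54
  G: (3/54) * 5 = 15/54
  D: (7/54) * 4 = 28/54
  A: (12/54) * 2 = 24/54
  B: (6/54) * 5 = 30/54
Sum = (44 + 15 + 15 + 28 + 24 + 30)/54 = 156/54

L = 156/54 = 2.8889 bits/symbol


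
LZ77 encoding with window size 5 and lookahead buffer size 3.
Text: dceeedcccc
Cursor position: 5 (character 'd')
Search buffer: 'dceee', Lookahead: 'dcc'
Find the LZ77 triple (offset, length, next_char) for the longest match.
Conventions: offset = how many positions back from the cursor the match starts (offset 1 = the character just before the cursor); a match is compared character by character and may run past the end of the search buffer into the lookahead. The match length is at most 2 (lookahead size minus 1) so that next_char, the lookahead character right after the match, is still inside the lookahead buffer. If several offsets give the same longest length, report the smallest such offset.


Try each offset into the search buffer:
  offset=1 (pos 4, char 'e'): match length 0
  offset=2 (pos 3, char 'e'): match length 0
  offset=3 (pos 2, char 'e'): match length 0
  offset=4 (pos 1, char 'c'): match length 0
  offset=5 (pos 0, char 'd'): match length 2
Longest match has length 2 at offset 5.
next_char = character at position 5 + 2 = 7 -> 'c'

Best match: offset=5, length=2 (matching 'dc' starting at position 0)
LZ77 triple: (5, 2, 'c')


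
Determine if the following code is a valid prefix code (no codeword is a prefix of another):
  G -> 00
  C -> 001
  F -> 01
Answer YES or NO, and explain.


Checking each pair (does one codeword prefix another?):
  G='00' vs C='001': prefix -- VIOLATION

NO -- this is NOT a valid prefix code. G (00) is a prefix of C (001).


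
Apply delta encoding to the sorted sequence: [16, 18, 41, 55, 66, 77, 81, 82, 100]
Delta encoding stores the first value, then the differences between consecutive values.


First value: 16
Deltas:
  18 - 16 = 2
  41 - 18 = 23
  55 - 41 = 14
  66 - 55 = 11
  77 - 66 = 11
  81 - 77 = 4
  82 - 81 = 1
  100 - 82 = 18


Delta encoded: [16, 2, 23, 14, 11, 11, 4, 1, 18]


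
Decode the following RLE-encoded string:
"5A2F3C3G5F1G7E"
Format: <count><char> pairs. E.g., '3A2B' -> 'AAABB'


Expanding each <count><char> pair:
  5A -> 'AAAAA'
  2F -> 'FF'
  3C -> 'CCC'
  3G -> 'GGG'
  5F -> 'FFFFF'
  1G -> 'G'
  7E -> 'EEEEEEE'

Decoded = AAAAAFFCCCGGGFFFFFGEEEEEEE


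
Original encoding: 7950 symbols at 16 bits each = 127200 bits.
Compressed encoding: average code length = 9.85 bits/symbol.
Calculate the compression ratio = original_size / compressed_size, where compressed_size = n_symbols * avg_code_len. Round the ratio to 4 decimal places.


original_size = n_symbols * orig_bits = 7950 * 16 = 127200 bits
compressed_size = n_symbols * avg_code_len = 7950 * 9.85 = 78307.5 bits
ratio = original_size / compressed_size = 127200 / 78307.5 = 1.6244

Compression ratio = 1.6244


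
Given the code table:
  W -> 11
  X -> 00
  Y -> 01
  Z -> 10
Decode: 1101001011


Decoding:
11 -> W
01 -> Y
00 -> X
10 -> Z
11 -> W


Result: WYXZW


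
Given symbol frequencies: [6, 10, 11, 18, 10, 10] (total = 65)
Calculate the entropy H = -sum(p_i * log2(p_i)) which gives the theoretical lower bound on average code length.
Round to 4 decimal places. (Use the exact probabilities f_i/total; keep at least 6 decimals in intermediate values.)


Per-symbol terms -p_i * log2(p_i) with p_i = f_i/65:
  p = 6/65 = 0.092308: log2(p) = -3.437405, -p*log2(p) = 0.317299
  p = 10/65 = 0.153846: log2(p) = -2.700440, -p*log2(p) = 0.415452
  p = 11/65 = 0.169231: log2(p) = -2.562936, -p*log2(p) = 0.433728
  p = 18/65 = 0.276923: log2(p) = -1.852443, -p*log2(p) = 0.512984
  p = 10/65 = 0.153846: log2(p) = -2.700440, -p*log2(p) = 0.415452
  p = 10/65 = 0.153846: log2(p) = -2.700440, -p*log2(p) = 0.415452
H = 0.317299 + 0.415452 + 0.433728 + 0.512984 + 0.415452 + 0.415452 = 2.510367

H = 2.5104 bits/symbol


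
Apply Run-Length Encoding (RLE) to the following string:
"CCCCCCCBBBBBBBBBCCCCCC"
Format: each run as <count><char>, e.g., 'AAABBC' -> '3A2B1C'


Scanning runs left to right:
  i=0: run of 'C' x 7 -> '7C'
  i=7: run of 'B' x 9 -> '9B'
  i=16: run of 'C' x 6 -> '6C'

RLE = 7C9B6C


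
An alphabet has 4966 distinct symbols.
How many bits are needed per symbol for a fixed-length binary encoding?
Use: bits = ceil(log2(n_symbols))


log2(4966) = 12.2779
Bracket: 2^12 = 4096 < 4966 <= 2^13 = 8192
So ceil(log2(4966)) = 13

bits = ceil(log2(4966)) = ceil(12.2779) = 13 bits


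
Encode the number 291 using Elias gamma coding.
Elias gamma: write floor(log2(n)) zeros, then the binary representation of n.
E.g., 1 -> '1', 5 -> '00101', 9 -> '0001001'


num_bits = floor(log2(291)) + 1 = 9
leading_zeros = num_bits - 1 = 8
binary(291) = 100100011

Elias gamma(291) = '00000000' + '100100011' = 00000000100100011 (17 bits)


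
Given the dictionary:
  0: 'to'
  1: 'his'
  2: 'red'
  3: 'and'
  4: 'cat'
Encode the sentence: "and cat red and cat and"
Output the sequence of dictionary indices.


Look up each word in the dictionary:
  'and' -> 3
  'cat' -> 4
  'red' -> 2
  'and' -> 3
  'cat' -> 4
  'and' -> 3

Encoded: [3, 4, 2, 3, 4, 3]


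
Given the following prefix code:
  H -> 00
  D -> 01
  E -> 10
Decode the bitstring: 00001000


Decoding step by step:
Bits 00 -> H
Bits 00 -> H
Bits 10 -> E
Bits 00 -> H


Decoded message: HHEH


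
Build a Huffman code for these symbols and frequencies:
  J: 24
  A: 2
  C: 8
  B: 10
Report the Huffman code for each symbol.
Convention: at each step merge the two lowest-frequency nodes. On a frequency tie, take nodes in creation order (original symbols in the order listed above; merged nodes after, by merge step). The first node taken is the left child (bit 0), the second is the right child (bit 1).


Huffman tree construction:
Step 1: Merge A(2) + C(8) = 10
Step 2: Merge B(10) + (A+C)(10) = 20
Step 3: Merge (B+(A+C))(20) + J(24) = 44
Read each symbol's code off the tree from the root (left child = 0, right child = 1).

Codes:
  J: 1 (length 1)
  A: 010 (length 3)
  C: 011 (length 3)
  B: 00 (length 2)
Average code length: 74/44 = 1.6818 bits/symbol


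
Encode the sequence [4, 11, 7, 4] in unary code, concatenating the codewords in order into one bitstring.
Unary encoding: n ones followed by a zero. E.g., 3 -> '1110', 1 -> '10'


Encode each number as n ones followed by a terminating 0:
  4 -> 11110 (5 bits)
  11 -> 111111111110 (12 bits)
  7 -> 11111110 (8 bits)
  4 -> 11110 (5 bits)
Total length = 5 + 12 + 8 + 5 = 30 bits.

Unary([4, 11, 7, 4]) = 111101111111111101111111011110 (30 bits)


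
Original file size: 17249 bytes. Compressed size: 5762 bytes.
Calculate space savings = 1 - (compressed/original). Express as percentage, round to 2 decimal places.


ratio = compressed/original = 5762/17249 = 0.334048
savings = 1 - ratio = 1 - 0.334048 = 0.665952
as a percentage: 0.665952 * 100 = 66.6%

Space savings = 1 - 5762/17249 = 66.6%


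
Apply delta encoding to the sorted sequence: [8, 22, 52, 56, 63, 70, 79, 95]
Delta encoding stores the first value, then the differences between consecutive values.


First value: 8
Deltas:
  22 - 8 = 14
  52 - 22 = 30
  56 - 52 = 4
  63 - 56 = 7
  70 - 63 = 7
  79 - 70 = 9
  95 - 79 = 16


Delta encoded: [8, 14, 30, 4, 7, 7, 9, 16]


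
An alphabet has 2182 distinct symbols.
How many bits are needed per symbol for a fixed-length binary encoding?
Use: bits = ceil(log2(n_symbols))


log2(2182) = 11.0914
Bracket: 2^11 = 2048 < 2182 <= 2^12 = 4096
So ceil(log2(2182)) = 12

bits = ceil(log2(2182)) = ceil(11.0914) = 12 bits


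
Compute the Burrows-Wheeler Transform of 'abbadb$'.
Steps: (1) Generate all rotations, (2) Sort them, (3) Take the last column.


Rotations (sorted):
  0: $abbadb -> last char: b
  1: abbadb$ -> last char: $
  2: adb$abb -> last char: b
  3: b$abbad -> last char: d
  4: badb$ab -> last char: b
  5: bbadb$a -> last char: a
  6: db$abba -> last char: a


BWT = b$bdbaa


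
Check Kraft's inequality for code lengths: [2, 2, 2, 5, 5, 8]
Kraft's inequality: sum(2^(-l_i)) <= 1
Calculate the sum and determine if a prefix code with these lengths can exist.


Sum = 2^(-2) + 2^(-2) + 2^(-2) + 2^(-5) + 2^(-5) + 2^(-8)
    = 0.25 + 0.25 + 0.25 + 0.03125 + 0.03125 + 0.00390625
    = 209/256 = 0.81640625
Since 0.81640625 <= 1, Kraft's inequality IS satisfied.
A prefix code with these lengths CAN exist.

Kraft sum = 0.81640625. Satisfied.


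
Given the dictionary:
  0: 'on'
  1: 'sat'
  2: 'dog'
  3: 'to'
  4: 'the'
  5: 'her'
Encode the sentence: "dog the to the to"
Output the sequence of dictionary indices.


Look up each word in the dictionary:
  'dog' -> 2
  'the' -> 4
  'to' -> 3
  'the' -> 4
  'to' -> 3

Encoded: [2, 4, 3, 4, 3]


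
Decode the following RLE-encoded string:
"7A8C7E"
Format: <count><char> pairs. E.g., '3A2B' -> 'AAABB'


Expanding each <count><char> pair:
  7A -> 'AAAAAAA'
  8C -> 'CCCCCCCC'
  7E -> 'EEEEEEE'

Decoded = AAAAAAACCCCCCCCEEEEEEE


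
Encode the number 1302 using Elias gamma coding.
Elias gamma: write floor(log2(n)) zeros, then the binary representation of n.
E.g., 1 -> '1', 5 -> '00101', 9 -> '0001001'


num_bits = floor(log2(1302)) + 1 = 11
leading_zeros = num_bits - 1 = 10
binary(1302) = 10100010110

Elias gamma(1302) = '0000000000' + '10100010110' = 000000000010100010110 (21 bits)


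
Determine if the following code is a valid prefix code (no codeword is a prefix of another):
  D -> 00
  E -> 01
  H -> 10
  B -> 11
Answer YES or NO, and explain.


Checking each pair (does one codeword prefix another?):
  D='00' vs E='01': no prefix
  D='00' vs H='10': no prefix
  D='00' vs B='11': no prefix
  E='01' vs D='00': no prefix
  E='01' vs H='10': no prefix
  E='01' vs B='11': no prefix
  H='10' vs D='00': no prefix
  H='10' vs E='01': no prefix
  H='10' vs B='11': no prefix
  B='11' vs D='00': no prefix
  B='11' vs E='01': no prefix
  B='11' vs H='10': no prefix
No violation found over all pairs.

YES -- this is a valid prefix code. No codeword is a prefix of any other codeword.


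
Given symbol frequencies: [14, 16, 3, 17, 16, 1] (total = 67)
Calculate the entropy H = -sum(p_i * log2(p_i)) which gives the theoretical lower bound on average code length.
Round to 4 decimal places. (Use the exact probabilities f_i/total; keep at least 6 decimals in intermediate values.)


Per-symbol terms -p_i * log2(p_i) with p_i = f_i/67:
  p = 14/67 = 0.208955: log2(p) = -2.258734, -p*log2(p) = 0.471974
  p = 16/67 = 0.238806: log2(p) = -2.066089, -p*log2(p) = 0.493394
  p = 3/67 = 0.044776: log2(p) = -4.481127, -p*log2(p) = 0.200647
  p = 17/67 = 0.253731: log2(p) = -1.978626, -p*log2(p) = 0.502040
  p = 16/67 = 0.238806: log2(p) = -2.066089, -p*log2(p) = 0.493394
  p = 1/67 = 0.014925: log2(p) = -6.066089, -p*log2(p) = 0.090539
H = 0.471974 + 0.493394 + 0.200647 + 0.502040 + 0.493394 + 0.090539 = 2.251988

H = 2.252 bits/symbol


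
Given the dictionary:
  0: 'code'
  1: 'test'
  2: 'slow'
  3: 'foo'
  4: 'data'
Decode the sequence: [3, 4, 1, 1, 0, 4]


Look up each index in the dictionary:
  3 -> 'foo'
  4 -> 'data'
  1 -> 'test'
  1 -> 'test'
  0 -> 'code'
  4 -> 'data'

Decoded: "foo data test test code data"


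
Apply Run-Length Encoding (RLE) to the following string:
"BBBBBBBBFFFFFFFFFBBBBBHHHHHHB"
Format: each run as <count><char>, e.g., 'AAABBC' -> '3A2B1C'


Scanning runs left to right:
  i=0: run of 'B' x 8 -> '8B'
  i=8: run of 'F' x 9 -> '9F'
  i=17: run of 'B' x 5 -> '5B'
  i=22: run of 'H' x 6 -> '6H'
  i=28: run of 'B' x 1 -> '1B'

RLE = 8B9F5B6H1B


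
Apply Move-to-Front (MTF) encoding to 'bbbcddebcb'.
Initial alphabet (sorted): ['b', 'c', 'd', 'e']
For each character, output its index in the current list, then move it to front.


MTF encoding:
'b': index 0 in ['b', 'c', 'd', 'e'] -> ['b', 'c', 'd', 'e']
'b': index 0 in ['b', 'c', 'd', 'e'] -> ['b', 'c', 'd', 'e']
'b': index 0 in ['b', 'c', 'd', 'e'] -> ['b', 'c', 'd', 'e']
'c': index 1 in ['b', 'c', 'd', 'e'] -> ['c', 'b', 'd', 'e']
'd': index 2 in ['c', 'b', 'd', 'e'] -> ['d', 'c', 'b', 'e']
'd': index 0 in ['d', 'c', 'b', 'e'] -> ['d', 'c', 'b', 'e']
'e': index 3 in ['d', 'c', 'b', 'e'] -> ['e', 'd', 'c', 'b']
'b': index 3 in ['e', 'd', 'c', 'b'] -> ['b', 'e', 'd', 'c']
'c': index 3 in ['b', 'e', 'd', 'c'] -> ['c', 'b', 'e', 'd']
'b': index 1 in ['c', 'b', 'e', 'd'] -> ['b', 'c', 'e', 'd']


Output: [0, 0, 0, 1, 2, 0, 3, 3, 3, 1]


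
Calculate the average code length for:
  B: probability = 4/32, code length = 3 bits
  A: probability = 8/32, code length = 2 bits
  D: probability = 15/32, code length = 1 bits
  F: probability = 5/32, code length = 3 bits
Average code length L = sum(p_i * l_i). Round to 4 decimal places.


Weighted contributions p_i * l_i:
  B: (4/32) * 3 = 12/32
  A: (8/32) * 2 = 16/32
  D: (15/32) * 1 = 15/32
  F: (5/32) * 3 = 15/32
Sum = (12 + 16 + 15 + 15)/32 = 58/32

L = 58/32 = 1.8125 bits/symbol


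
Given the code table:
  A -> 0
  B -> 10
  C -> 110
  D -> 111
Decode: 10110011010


Decoding:
10 -> B
110 -> C
0 -> A
110 -> C
10 -> B


Result: BCACB


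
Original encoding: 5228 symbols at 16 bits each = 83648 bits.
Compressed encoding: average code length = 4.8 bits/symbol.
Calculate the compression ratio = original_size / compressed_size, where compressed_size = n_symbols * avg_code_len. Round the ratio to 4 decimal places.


original_size = n_symbols * orig_bits = 5228 * 16 = 83648 bits
compressed_size = n_symbols * avg_code_len = 5228 * 4.8 = 25094.4 bits
ratio = original_size / compressed_size = 83648 / 25094.4 = 3.3333

Compression ratio = 3.3333


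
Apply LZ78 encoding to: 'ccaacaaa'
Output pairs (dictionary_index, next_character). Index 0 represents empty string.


LZ78 encoding steps:
Dictionary: {0: ''}
Step 1: w='' (idx 0), next='c' -> output (0, 'c'), add 'c' as idx 1
Step 2: w='c' (idx 1), next='a' -> output (1, 'a'), add 'ca' as idx 2
Step 3: w='' (idx 0), next='a' -> output (0, 'a'), add 'a' as idx 3
Step 4: w='ca' (idx 2), next='a' -> output (2, 'a'), add 'caa' as idx 4
Step 5: w='a' (idx 3), end of input -> output (3, '')


Encoded: [(0, 'c'), (1, 'a'), (0, 'a'), (2, 'a'), (3, '')]


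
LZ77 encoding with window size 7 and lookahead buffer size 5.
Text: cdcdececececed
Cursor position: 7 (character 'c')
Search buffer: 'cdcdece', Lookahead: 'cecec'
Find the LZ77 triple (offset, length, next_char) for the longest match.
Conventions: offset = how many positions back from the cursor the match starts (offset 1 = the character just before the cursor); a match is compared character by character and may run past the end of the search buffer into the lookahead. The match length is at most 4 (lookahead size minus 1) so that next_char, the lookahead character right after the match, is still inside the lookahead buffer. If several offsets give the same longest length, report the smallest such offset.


Try each offset into the search buffer:
  offset=1 (pos 6, char 'e'): match length 0
  offset=2 (pos 5, char 'c'): match length 4
  offset=3 (pos 4, char 'e'): match length 0
  offset=4 (pos 3, char 'd'): match length 0
  offset=5 (pos 2, char 'c'): match length 1
  offset=6 (pos 1, char 'd'): match length 0
  offset=7 (pos 0, char 'c'): match length 1
Longest match has length 4 at offset 2.
next_char = character at position 7 + 4 = 11 -> 'c'

Best match: offset=2, length=4 (matching 'cece' starting at position 5)
LZ77 triple: (2, 4, 'c')


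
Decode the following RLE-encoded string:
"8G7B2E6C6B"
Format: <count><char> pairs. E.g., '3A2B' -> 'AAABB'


Expanding each <count><char> pair:
  8G -> 'GGGGGGGG'
  7B -> 'BBBBBBB'
  2E -> 'EE'
  6C -> 'CCCCCC'
  6B -> 'BBBBBB'

Decoded = GGGGGGGGBBBBBBBEECCCCCCBBBBBB


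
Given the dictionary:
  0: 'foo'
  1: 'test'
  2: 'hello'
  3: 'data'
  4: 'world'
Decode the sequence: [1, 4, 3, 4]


Look up each index in the dictionary:
  1 -> 'test'
  4 -> 'world'
  3 -> 'data'
  4 -> 'world'

Decoded: "test world data world"


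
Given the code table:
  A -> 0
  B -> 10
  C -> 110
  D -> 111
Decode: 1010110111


Decoding:
10 -> B
10 -> B
110 -> C
111 -> D


Result: BBCD


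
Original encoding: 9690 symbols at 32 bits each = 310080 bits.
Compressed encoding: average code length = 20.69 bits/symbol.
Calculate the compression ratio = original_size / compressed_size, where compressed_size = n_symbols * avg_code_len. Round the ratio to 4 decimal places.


original_size = n_symbols * orig_bits = 9690 * 32 = 310080 bits
compressed_size = n_symbols * avg_code_len = 9690 * 20.69 = 200486.1 bits
ratio = original_size / compressed_size = 310080 / 200486.1 = 1.5466

Compression ratio = 1.5466


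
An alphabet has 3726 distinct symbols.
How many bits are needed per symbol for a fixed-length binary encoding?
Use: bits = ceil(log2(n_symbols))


log2(3726) = 11.8634
Bracket: 2^11 = 2048 < 3726 <= 2^12 = 4096
So ceil(log2(3726)) = 12

bits = ceil(log2(3726)) = ceil(11.8634) = 12 bits
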